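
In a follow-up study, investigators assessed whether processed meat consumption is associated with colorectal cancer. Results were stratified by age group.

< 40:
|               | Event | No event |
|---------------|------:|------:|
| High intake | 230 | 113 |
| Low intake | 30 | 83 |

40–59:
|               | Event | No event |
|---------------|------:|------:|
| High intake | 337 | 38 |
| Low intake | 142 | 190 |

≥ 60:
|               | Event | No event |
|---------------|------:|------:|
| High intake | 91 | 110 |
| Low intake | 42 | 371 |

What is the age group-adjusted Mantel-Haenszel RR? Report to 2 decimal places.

2.48

RR_MH = Σ(aᵢ·n₀ᵢ/nᵢ) / Σ(cᵢ·n₁ᵢ/nᵢ), with n₁ᵢ = aᵢ+bᵢ (exposed), n₀ᵢ = cᵢ+dᵢ (unexposed), nᵢ = n₁ᵢ+n₀ᵢ.
Stratum 1 (< 40): n₁ = 343, n₀ = 113, n = 456; a·n₀/n = 230·113/456 = 56.9956; c·n₁/n = 30·343/456 = 22.5658
Stratum 2 (40–59): n₁ = 375, n₀ = 332, n = 707; a·n₀/n = 337·332/707 = 158.2518; c·n₁/n = 142·375/707 = 75.3182
Stratum 3 (≥ 60): n₁ = 201, n₀ = 413, n = 614; a·n₀/n = 91·413/614 = 61.2101; c·n₁/n = 42·201/614 = 13.7492
RR_MH = (56.9956 + 158.2518 + 61.2101) / (22.5658 + 75.3182 + 13.7492) = 276.4575 / 111.6332 = 2.47648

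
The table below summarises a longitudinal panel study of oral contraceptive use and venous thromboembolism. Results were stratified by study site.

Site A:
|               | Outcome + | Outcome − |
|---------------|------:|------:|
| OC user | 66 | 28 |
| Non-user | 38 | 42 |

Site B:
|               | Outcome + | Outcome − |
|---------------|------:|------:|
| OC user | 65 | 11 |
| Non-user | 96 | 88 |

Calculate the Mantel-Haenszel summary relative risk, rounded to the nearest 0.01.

1.57

RR_MH = Σ(aᵢ·n₀ᵢ/nᵢ) / Σ(cᵢ·n₁ᵢ/nᵢ), with n₁ᵢ = aᵢ+bᵢ (exposed), n₀ᵢ = cᵢ+dᵢ (unexposed), nᵢ = n₁ᵢ+n₀ᵢ.
Stratum 1 (Site A): n₁ = 94, n₀ = 80, n = 174; a·n₀/n = 66·80/174 = 30.3448; c·n₁/n = 38·94/174 = 20.5287
Stratum 2 (Site B): n₁ = 76, n₀ = 184, n = 260; a·n₀/n = 65·184/260 = 46.0000; c·n₁/n = 96·76/260 = 28.0615
RR_MH = (30.3448 + 46.0000) / (20.5287 + 28.0615) = 76.3448 / 48.5903 = 1.57120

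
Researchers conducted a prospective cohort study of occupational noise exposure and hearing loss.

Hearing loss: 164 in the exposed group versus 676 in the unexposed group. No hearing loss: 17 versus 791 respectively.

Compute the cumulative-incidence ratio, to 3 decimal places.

From the description: a = 164, b = 17, c = 676, d = 791.
Risk in exposed = 164/181 = 0.90608; risk in unexposed = 676/1467 = 0.46080.
RR = 0.90608 / 0.46080 = 1.96630
The risk among the exposed is 1.97 times that among the unexposed.

1.966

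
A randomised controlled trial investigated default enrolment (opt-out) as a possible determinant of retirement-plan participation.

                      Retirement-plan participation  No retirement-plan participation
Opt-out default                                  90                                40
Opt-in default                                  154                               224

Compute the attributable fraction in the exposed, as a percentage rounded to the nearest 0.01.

Cells: a = 90, b = 40, c = 154, d = 224.
Risk in exposed = 90/130 = 0.69231; risk in unexposed = 154/378 = 0.40741.
RR = 0.69231/0.40741 = 1.69930
AR% = (RR − 1)/RR × 100 = (1.69930 − 1)/1.69930 × 100 = 41.1523%

41.15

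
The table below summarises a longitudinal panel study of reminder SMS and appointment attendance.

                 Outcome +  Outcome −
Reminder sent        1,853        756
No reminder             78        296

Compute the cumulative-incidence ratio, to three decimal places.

Cells: a = 1853, b = 756, c = 78, d = 296.
Risk in exposed = 1853/2609 = 0.71023; risk in unexposed = 78/374 = 0.20856.
RR = 0.71023 / 0.20856 = 3.40548
The risk among the exposed is 3.41 times that among the unexposed.

3.405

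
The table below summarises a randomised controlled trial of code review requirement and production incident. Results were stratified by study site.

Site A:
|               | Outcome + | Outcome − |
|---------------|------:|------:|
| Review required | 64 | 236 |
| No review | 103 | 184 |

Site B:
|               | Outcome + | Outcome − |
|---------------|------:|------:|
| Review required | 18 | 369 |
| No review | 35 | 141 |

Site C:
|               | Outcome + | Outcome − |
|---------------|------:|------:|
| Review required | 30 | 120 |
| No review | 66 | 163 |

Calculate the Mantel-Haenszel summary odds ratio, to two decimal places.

0.44

OR_MH = Σ(aᵢdᵢ/nᵢ) / Σ(bᵢcᵢ/nᵢ), where nᵢ is the stratum total.
Stratum 1 (Site A): n = 587; a·d/n = 64·184/587 = 20.0613; b·c/n = 236·103/587 = 41.4106
Stratum 2 (Site B): n = 563; a·d/n = 18·141/563 = 4.5080; b·c/n = 369·35/563 = 22.9396
Stratum 3 (Site C): n = 379; a·d/n = 30·163/379 = 12.9024; b·c/n = 120·66/379 = 20.8971
OR_MH = (20.0613 + 4.5080 + 12.9024) / (41.4106 + 22.9396 + 20.8971) = 37.4717 / 85.2473 = 0.43956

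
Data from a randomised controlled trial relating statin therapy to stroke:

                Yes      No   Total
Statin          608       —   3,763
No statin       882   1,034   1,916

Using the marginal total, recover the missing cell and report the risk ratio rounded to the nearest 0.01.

0.35

The missing cell is in the exposed row: 3763 − 608 = 3155.
So a = 608, b = 3155, c = 882, d = 1034.
RR = [a/(a+b)] / [c/(c+d)] = (608/3763) / (882/1916) = 0.16157/0.46033 = 0.35099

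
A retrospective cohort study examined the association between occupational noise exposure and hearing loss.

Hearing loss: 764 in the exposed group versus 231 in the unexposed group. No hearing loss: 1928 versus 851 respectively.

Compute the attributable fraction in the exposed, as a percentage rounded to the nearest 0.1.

24.8

From the description: a = 764, b = 1928, c = 231, d = 851.
Risk in exposed = 764/2692 = 0.28380; risk in unexposed = 231/1082 = 0.21349.
RR = 0.28380/0.21349 = 1.32933
AR% = (RR − 1)/RR × 100 = (1.32933 − 1)/1.32933 × 100 = 24.7743%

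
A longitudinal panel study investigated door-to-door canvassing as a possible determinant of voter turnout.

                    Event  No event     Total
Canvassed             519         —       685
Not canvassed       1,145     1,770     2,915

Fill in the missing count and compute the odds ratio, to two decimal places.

4.83

The missing cell is in the exposed row: 685 − 519 = 166.
So a = 519, b = 166, c = 1145, d = 1770.
OR = (a·d)/(b·c) = (519 × 1770) / (166 × 1145) = 918630 / 190070 = 4.83311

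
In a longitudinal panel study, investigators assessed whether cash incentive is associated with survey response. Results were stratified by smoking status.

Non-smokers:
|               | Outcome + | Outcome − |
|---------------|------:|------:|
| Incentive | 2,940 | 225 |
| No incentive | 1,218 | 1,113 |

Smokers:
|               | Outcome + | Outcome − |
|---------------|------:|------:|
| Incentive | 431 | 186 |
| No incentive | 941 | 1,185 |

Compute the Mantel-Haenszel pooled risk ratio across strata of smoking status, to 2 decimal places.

1.73

RR_MH = Σ(aᵢ·n₀ᵢ/nᵢ) / Σ(cᵢ·n₁ᵢ/nᵢ), with n₁ᵢ = aᵢ+bᵢ (exposed), n₀ᵢ = cᵢ+dᵢ (unexposed), nᵢ = n₁ᵢ+n₀ᵢ.
Stratum 1 (Non-smokers): n₁ = 3165, n₀ = 2331, n = 5496; a·n₀/n = 2940·2331/5496 = 1246.9323; c·n₁/n = 1218·3165/5496 = 701.4138
Stratum 2 (Smokers): n₁ = 617, n₀ = 2126, n = 2743; a·n₀/n = 431·2126/2743 = 334.0525; c·n₁/n = 941·617/2743 = 211.6650
RR_MH = (1246.9323 + 334.0525) / (701.4138 + 211.6650) = 1580.9848 / 913.0787 = 1.73149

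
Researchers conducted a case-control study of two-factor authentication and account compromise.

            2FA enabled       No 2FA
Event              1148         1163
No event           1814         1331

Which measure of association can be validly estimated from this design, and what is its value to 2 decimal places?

0.72

Reading the table with exposure as columns: a = 1148 (2FA enabled, case), b = 1814 (2FA enabled, non-case), c = 1163 (No 2FA, case), d = 1331.
This is a case-control study: participants were sampled on outcome status, so risks in the source population cannot be estimated directly — relative risk is not valid here. The odds ratio is the appropriate measure.
OR = (a·d)/(b·c) = (1148 × 1331) / (1814 × 1163) = 1527988 / 2109682 = 0.72427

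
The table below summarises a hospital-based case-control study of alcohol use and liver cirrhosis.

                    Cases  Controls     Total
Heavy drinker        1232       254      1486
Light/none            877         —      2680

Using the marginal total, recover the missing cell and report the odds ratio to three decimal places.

The missing cell is in the unexposed row: 2680 − 877 = 1803.
So a = 1232, b = 254, c = 877, d = 1803.
OR = (a·d)/(b·c) = (1232 × 1803) / (254 × 877) = 2221296 / 222758 = 9.97179

9.972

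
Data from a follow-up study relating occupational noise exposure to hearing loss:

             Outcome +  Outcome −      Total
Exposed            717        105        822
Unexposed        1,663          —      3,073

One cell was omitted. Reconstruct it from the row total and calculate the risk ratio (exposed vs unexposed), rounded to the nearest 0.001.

1.612

The missing cell is in the unexposed row: 3073 − 1663 = 1410.
So a = 717, b = 105, c = 1663, d = 1410.
RR = [a/(a+b)] / [c/(c+d)] = (717/822) / (1663/3073) = 0.87226/0.54116 = 1.61182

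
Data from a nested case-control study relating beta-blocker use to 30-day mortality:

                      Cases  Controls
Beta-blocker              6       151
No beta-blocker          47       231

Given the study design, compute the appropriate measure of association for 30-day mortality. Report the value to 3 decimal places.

Cells: a = 6, b = 151, c = 47, d = 231.
This is a nested case-control study: participants were sampled on outcome status, so risks in the source population cannot be estimated directly — relative risk is not valid here. The odds ratio is the appropriate measure.
OR = (a·d)/(b·c) = (6 × 231) / (151 × 47) = 1386 / 7097 = 0.19529

0.195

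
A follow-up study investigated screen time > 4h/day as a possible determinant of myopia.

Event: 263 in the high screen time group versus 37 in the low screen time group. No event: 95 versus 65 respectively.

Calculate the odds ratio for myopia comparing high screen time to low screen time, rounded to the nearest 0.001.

4.863

From the description: a = 263, b = 95, c = 37, d = 65.
OR = (a·d)/(b·c) = (263 × 65) / (95 × 37) = 17095 / 3515 = 4.86344
The odds of myopia are about 4.86 times as high in the high screen time group.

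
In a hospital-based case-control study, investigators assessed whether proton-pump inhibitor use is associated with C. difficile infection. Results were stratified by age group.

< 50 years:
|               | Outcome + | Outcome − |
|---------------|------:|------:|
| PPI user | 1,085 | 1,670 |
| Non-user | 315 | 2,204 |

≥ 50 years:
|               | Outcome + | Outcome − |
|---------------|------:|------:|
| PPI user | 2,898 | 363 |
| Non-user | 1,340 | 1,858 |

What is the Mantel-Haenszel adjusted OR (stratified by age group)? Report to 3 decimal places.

7.352

OR_MH = Σ(aᵢdᵢ/nᵢ) / Σ(bᵢcᵢ/nᵢ), where nᵢ is the stratum total.
Stratum 1 (< 50 years): n = 5274; a·d/n = 1085·2204/5274 = 453.4206; b·c/n = 1670·315/5274 = 99.7440
Stratum 2 (≥ 50 years): n = 6459; a·d/n = 2898·1858/6459 = 833.6405; b·c/n = 363·1340/6459 = 75.3089
OR_MH = (453.4206 + 833.6405) / (99.7440 + 75.3089) = 1287.0611 / 175.0529 = 7.35241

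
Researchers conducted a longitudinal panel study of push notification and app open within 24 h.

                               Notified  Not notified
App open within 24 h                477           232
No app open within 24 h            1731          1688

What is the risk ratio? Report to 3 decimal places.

Reading the table with exposure as columns: a = 477 (Notified, case), b = 1731 (Notified, non-case), c = 232 (Not notified, case), d = 1688.
Risk in exposed = 477/2208 = 0.21603; risk in unexposed = 232/1920 = 0.12083.
RR = 0.21603 / 0.12083 = 1.78786
The risk among the exposed is 1.79 times that among the unexposed.

1.788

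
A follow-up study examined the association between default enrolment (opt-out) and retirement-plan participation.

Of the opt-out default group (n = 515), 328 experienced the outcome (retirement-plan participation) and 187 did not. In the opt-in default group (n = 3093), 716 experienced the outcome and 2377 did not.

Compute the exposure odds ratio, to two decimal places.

From the description: a = 328, b = 187, c = 716, d = 2377.
OR = (a·d)/(b·c) = (328 × 2377) / (187 × 716) = 779656 / 133892 = 5.82302
The odds of retirement-plan participation are about 5.82 times as high in the opt-out default group.

5.82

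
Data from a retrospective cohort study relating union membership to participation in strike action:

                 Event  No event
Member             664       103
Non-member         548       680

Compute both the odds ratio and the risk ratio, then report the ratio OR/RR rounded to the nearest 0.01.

Cells: a = 664, b = 103, c = 548, d = 680.
OR = (664·680)/(103·548) = 451520/56444 = 7.99943
Risk in exposed = 664/767 = 0.86571; risk in unexposed = 548/1228 = 0.44625; RR = 1.93995
OR/RR = 7.99943 / 1.93995 = 4.12353
The outcome is not rare, so the OR lies further from 1 than the RR.

4.12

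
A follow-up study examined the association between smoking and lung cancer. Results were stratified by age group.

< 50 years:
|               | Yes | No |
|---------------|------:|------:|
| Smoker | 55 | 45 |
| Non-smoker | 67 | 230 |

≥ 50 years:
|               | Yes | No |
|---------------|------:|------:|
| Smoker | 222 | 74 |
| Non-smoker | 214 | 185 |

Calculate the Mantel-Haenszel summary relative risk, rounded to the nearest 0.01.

1.56

RR_MH = Σ(aᵢ·n₀ᵢ/nᵢ) / Σ(cᵢ·n₁ᵢ/nᵢ), with n₁ᵢ = aᵢ+bᵢ (exposed), n₀ᵢ = cᵢ+dᵢ (unexposed), nᵢ = n₁ᵢ+n₀ᵢ.
Stratum 1 (< 50 years): n₁ = 100, n₀ = 297, n = 397; a·n₀/n = 55·297/397 = 41.1461; c·n₁/n = 67·100/397 = 16.8766
Stratum 2 (≥ 50 years): n₁ = 296, n₀ = 399, n = 695; a·n₀/n = 222·399/695 = 127.4504; c·n₁/n = 214·296/695 = 91.1424
RR_MH = (41.1461 + 127.4504) / (16.8766 + 91.1424) = 168.5965 / 108.0190 = 1.56080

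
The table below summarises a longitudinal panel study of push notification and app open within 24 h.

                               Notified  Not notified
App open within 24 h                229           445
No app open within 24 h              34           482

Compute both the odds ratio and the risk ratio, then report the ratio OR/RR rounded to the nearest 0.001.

Reading the table with exposure as columns: a = 229 (Notified, case), b = 34 (Notified, non-case), c = 445 (Not notified, case), d = 482.
OR = (229·482)/(34·445) = 110378/15130 = 7.29531
Risk in exposed = 229/263 = 0.87072; risk in unexposed = 445/927 = 0.48004; RR = 1.81384
OR/RR = 7.29531 / 1.81384 = 4.02202
The outcome is not rare, so the OR lies further from 1 than the RR.

4.022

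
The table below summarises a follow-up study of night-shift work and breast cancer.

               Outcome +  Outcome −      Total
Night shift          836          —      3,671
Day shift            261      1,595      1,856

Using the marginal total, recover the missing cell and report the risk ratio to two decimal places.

The missing cell is in the exposed row: 3671 − 836 = 2835.
So a = 836, b = 2835, c = 261, d = 1595.
RR = [a/(a+b)] / [c/(c+d)] = (836/3671) / (261/1856) = 0.22773/0.14062 = 1.61942

1.62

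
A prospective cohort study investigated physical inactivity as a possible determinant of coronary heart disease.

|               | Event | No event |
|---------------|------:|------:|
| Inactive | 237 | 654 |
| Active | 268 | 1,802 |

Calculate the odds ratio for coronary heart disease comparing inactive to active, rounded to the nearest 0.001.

2.437

Cells: a = 237, b = 654, c = 268, d = 1802.
OR = (a·d)/(b·c) = (237 × 1802) / (654 × 268) = 427074 / 175272 = 2.43664
The odds of coronary heart disease are about 2.44 times as high in the inactive group.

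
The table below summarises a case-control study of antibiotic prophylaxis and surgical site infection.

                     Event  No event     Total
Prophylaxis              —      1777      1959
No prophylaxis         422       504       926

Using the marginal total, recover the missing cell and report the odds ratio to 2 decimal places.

The missing cell is in the exposed row: 1959 − 1777 = 182.
So a = 182, b = 1777, c = 422, d = 504.
OR = (a·d)/(b·c) = (182 × 504) / (1777 × 422) = 91728 / 749894 = 0.12232

0.12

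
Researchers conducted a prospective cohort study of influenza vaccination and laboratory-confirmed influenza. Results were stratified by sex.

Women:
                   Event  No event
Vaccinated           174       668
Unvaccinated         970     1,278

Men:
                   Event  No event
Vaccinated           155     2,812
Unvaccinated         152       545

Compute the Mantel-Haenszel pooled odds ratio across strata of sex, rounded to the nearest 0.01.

0.29

OR_MH = Σ(aᵢdᵢ/nᵢ) / Σ(bᵢcᵢ/nᵢ), where nᵢ is the stratum total.
Stratum 1 (Women): n = 3090; a·d/n = 174·1278/3090 = 71.9650; b·c/n = 668·970/3090 = 209.6958
Stratum 2 (Men): n = 3664; a·d/n = 155·545/3664 = 23.0554; b·c/n = 2812·152/3664 = 116.6550
OR_MH = (71.9650 + 23.0554) / (209.6958 + 116.6550) = 95.0205 / 326.3508 = 0.29116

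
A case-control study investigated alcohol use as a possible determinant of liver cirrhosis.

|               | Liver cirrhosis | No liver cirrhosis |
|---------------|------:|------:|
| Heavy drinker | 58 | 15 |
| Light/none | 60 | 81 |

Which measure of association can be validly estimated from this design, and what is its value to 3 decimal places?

5.220

Cells: a = 58, b = 15, c = 60, d = 81.
This is a case-control study: participants were sampled on outcome status, so risks in the source population cannot be estimated directly — relative risk is not valid here. The odds ratio is the appropriate measure.
OR = (a·d)/(b·c) = (58 × 81) / (15 × 60) = 4698 / 900 = 5.22000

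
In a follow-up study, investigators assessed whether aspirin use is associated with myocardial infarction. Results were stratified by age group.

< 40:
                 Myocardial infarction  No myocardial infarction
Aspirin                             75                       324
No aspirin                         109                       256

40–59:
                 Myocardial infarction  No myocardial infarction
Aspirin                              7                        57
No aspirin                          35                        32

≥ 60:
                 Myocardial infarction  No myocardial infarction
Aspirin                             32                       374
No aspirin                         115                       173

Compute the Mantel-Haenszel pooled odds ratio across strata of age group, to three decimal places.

OR_MH = Σ(aᵢdᵢ/nᵢ) / Σ(bᵢcᵢ/nᵢ), where nᵢ is the stratum total.
Stratum 1 (< 40): n = 764; a·d/n = 75·256/764 = 25.1309; b·c/n = 324·109/764 = 46.2251
Stratum 2 (40–59): n = 131; a·d/n = 7·32/131 = 1.7099; b·c/n = 57·35/131 = 15.2290
Stratum 3 (≥ 60): n = 694; a·d/n = 32·173/694 = 7.9769; b·c/n = 374·115/694 = 61.9741
OR_MH = (25.1309 + 1.7099 + 7.9769) / (46.2251 + 15.2290 + 61.9741) = 34.8178 / 123.4282 = 0.28209

0.282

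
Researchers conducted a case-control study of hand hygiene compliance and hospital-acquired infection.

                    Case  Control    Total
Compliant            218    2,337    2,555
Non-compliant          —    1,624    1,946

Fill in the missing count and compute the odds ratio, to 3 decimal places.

The missing cell is in the unexposed row: 1946 − 1624 = 322.
So a = 218, b = 2337, c = 322, d = 1624.
OR = (a·d)/(b·c) = (218 × 1624) / (2337 × 322) = 354032 / 752514 = 0.47047

0.470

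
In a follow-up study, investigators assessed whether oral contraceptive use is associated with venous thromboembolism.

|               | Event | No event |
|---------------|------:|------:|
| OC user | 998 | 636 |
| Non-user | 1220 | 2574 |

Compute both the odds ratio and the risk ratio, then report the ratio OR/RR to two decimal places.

1.74

Cells: a = 998, b = 636, c = 1220, d = 2574.
OR = (998·2574)/(636·1220) = 2568852/775920 = 3.31072
Risk in exposed = 998/1634 = 0.61077; risk in unexposed = 1220/3794 = 0.32156; RR = 1.89940
OR/RR = 3.31072 / 1.89940 = 1.74304
The outcome is not rare, so the OR lies further from 1 than the RR.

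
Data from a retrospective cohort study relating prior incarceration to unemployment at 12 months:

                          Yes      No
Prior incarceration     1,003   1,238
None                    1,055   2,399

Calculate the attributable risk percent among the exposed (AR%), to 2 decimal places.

31.75

Cells: a = 1003, b = 1238, c = 1055, d = 2399.
Risk in exposed = 1003/2241 = 0.44757; risk in unexposed = 1055/3454 = 0.30544.
RR = 0.44757/0.30544 = 1.46531
AR% = (RR − 1)/RR × 100 = (1.46531 − 1)/1.46531 × 100 = 31.7550%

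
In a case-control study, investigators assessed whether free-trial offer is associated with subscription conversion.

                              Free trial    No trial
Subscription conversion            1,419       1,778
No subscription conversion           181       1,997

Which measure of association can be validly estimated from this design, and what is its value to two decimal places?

8.81

Reading the table with exposure as columns: a = 1419 (Free trial, case), b = 181 (Free trial, non-case), c = 1778 (No trial, case), d = 1997.
This is a case-control study: participants were sampled on outcome status, so risks in the source population cannot be estimated directly — relative risk is not valid here. The odds ratio is the appropriate measure.
OR = (a·d)/(b·c) = (1419 × 1997) / (181 × 1778) = 2833743 / 321818 = 8.80542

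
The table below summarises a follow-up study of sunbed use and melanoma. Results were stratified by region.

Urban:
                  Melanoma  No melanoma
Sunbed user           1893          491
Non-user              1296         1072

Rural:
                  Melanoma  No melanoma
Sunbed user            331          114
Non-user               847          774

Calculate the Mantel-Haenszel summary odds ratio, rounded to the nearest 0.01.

OR_MH = Σ(aᵢdᵢ/nᵢ) / Σ(bᵢcᵢ/nᵢ), where nᵢ is the stratum total.
Stratum 1 (Urban): n = 4752; a·d/n = 1893·1072/4752 = 427.0404; b·c/n = 491·1296/4752 = 133.9091
Stratum 2 (Rural): n = 2066; a·d/n = 331·774/2066 = 124.0048; b·c/n = 114·847/2066 = 46.7367
OR_MH = (427.0404 + 124.0048) / (133.9091 + 46.7367) = 551.0452 / 180.6458 = 3.05042

3.05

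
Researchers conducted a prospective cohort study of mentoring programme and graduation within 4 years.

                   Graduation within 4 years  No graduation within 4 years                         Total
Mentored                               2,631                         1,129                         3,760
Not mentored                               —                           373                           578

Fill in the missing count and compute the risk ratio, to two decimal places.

The missing cell is in the unexposed row: 578 − 373 = 205.
So a = 2631, b = 1129, c = 205, d = 373.
RR = [a/(a+b)] / [c/(c+d)] = (2631/3760) / (205/578) = 0.69973/0.35467 = 1.97291

1.97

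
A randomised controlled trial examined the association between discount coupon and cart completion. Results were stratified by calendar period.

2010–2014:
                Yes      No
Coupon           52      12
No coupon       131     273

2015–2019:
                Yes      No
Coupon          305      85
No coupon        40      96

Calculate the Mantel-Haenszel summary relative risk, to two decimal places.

2.60

RR_MH = Σ(aᵢ·n₀ᵢ/nᵢ) / Σ(cᵢ·n₁ᵢ/nᵢ), with n₁ᵢ = aᵢ+bᵢ (exposed), n₀ᵢ = cᵢ+dᵢ (unexposed), nᵢ = n₁ᵢ+n₀ᵢ.
Stratum 1 (2010–2014): n₁ = 64, n₀ = 404, n = 468; a·n₀/n = 52·404/468 = 44.8889; c·n₁/n = 131·64/468 = 17.9145
Stratum 2 (2015–2019): n₁ = 390, n₀ = 136, n = 526; a·n₀/n = 305·136/526 = 78.8593; c·n₁/n = 40·390/526 = 29.6578
RR_MH = (44.8889 + 78.8593) / (17.9145 + 29.6578) = 123.7482 / 47.5723 = 2.60126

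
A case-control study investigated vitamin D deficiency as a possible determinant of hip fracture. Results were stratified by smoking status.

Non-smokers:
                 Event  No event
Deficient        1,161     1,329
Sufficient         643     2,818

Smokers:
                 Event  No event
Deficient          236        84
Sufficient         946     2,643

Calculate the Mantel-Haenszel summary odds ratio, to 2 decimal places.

OR_MH = Σ(aᵢdᵢ/nᵢ) / Σ(bᵢcᵢ/nᵢ), where nᵢ is the stratum total.
Stratum 1 (Non-smokers): n = 5951; a·d/n = 1161·2818/5951 = 549.7728; b·c/n = 1329·643/5951 = 143.5972
Stratum 2 (Smokers): n = 3909; a·d/n = 236·2643/3909 = 159.5672; b·c/n = 84·946/3909 = 20.3285
OR_MH = (549.7728 + 159.5672) / (143.5972 + 20.3285) = 709.3400 / 163.9257 = 4.32720

4.33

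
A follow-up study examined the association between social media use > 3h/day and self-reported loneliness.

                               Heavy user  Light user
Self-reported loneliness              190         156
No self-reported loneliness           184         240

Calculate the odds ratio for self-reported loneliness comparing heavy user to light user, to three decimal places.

Reading the table with exposure as columns: a = 190 (Heavy user, case), b = 184 (Heavy user, non-case), c = 156 (Light user, case), d = 240.
OR = (a·d)/(b·c) = (190 × 240) / (184 × 156) = 45600 / 28704 = 1.58863
The odds of self-reported loneliness are about 1.59 times as high in the heavy user group.

1.589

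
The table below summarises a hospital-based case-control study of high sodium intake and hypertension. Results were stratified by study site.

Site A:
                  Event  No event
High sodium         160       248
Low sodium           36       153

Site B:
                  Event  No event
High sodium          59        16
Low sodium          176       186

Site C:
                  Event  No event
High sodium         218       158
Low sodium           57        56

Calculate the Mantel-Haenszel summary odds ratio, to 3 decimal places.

OR_MH = Σ(aᵢdᵢ/nᵢ) / Σ(bᵢcᵢ/nᵢ), where nᵢ is the stratum total.
Stratum 1 (Site A): n = 597; a·d/n = 160·153/597 = 41.0050; b·c/n = 248·36/597 = 14.9548
Stratum 2 (Site B): n = 437; a·d/n = 59·186/437 = 25.1121; b·c/n = 16·176/437 = 6.4439
Stratum 3 (Site C): n = 489; a·d/n = 218·56/489 = 24.9652; b·c/n = 158·57/489 = 18.4172
OR_MH = (41.0050 + 25.1121 + 24.9652) / (14.9548 + 6.4439 + 18.4172) = 91.0824 / 39.8159 = 2.28759

2.288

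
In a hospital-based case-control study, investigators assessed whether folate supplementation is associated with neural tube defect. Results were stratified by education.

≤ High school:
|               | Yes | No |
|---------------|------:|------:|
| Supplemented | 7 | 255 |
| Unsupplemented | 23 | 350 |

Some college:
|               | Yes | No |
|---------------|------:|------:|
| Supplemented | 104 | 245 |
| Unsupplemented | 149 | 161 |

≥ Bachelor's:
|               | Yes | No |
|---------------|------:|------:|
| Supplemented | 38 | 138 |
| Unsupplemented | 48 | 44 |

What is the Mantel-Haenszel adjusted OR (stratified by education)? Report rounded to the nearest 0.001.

OR_MH = Σ(aᵢdᵢ/nᵢ) / Σ(bᵢcᵢ/nᵢ), where nᵢ is the stratum total.
Stratum 1 (≤ High school): n = 635; a·d/n = 7·350/635 = 3.8583; b·c/n = 255·23/635 = 9.2362
Stratum 2 (Some college): n = 659; a·d/n = 104·161/659 = 25.4082; b·c/n = 245·149/659 = 55.3945
Stratum 3 (≥ Bachelor's): n = 268; a·d/n = 38·44/268 = 6.2388; b·c/n = 138·48/268 = 24.7164
OR_MH = (3.8583 + 25.4082 + 6.2388) / (9.2362 + 55.3945 + 24.7164) = 35.5053 / 89.3472 = 0.39739

0.397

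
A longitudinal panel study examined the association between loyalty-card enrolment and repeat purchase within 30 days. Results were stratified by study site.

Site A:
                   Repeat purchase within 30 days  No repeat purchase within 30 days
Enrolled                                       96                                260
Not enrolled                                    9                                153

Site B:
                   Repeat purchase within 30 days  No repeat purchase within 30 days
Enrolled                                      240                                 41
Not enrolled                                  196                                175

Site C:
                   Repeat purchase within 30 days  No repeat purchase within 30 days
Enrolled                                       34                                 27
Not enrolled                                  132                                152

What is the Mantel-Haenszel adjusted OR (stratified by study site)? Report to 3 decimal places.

3.965

OR_MH = Σ(aᵢdᵢ/nᵢ) / Σ(bᵢcᵢ/nᵢ), where nᵢ is the stratum total.
Stratum 1 (Site A): n = 518; a·d/n = 96·153/518 = 28.3552; b·c/n = 260·9/518 = 4.5174
Stratum 2 (Site B): n = 652; a·d/n = 240·175/652 = 64.4172; b·c/n = 41·196/652 = 12.3252
Stratum 3 (Site C): n = 345; a·d/n = 34·152/345 = 14.9797; b·c/n = 27·132/345 = 10.3304
OR_MH = (28.3552 + 64.4172 + 14.9797) / (4.5174 + 12.3252 + 10.3304) = 107.7521 / 27.1730 = 3.96542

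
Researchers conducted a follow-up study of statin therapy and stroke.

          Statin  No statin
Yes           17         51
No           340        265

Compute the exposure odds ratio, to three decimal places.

0.260

Reading the table with exposure as columns: a = 17 (Statin, case), b = 340 (Statin, non-case), c = 51 (No statin, case), d = 265.
OR = (a·d)/(b·c) = (17 × 265) / (340 × 51) = 4505 / 17340 = 0.25980
Exposure is associated with lower odds of stroke (OR = 0.26 < 1).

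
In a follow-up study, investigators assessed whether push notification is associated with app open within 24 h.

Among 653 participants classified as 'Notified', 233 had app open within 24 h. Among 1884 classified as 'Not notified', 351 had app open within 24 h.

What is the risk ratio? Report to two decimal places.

1.92

From the description: a = 233, b = 420, c = 351, d = 1533.
Risk in exposed = 233/653 = 0.35681; risk in unexposed = 351/1884 = 0.18631.
RR = 0.35681 / 0.18631 = 1.91521
The risk among the exposed is 1.92 times that among the unexposed.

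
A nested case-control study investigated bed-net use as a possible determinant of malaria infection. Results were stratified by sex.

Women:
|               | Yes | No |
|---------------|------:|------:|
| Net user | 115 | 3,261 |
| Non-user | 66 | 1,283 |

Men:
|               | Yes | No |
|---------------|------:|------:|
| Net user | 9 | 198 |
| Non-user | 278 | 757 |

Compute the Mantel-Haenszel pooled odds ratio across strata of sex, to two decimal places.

OR_MH = Σ(aᵢdᵢ/nᵢ) / Σ(bᵢcᵢ/nᵢ), where nᵢ is the stratum total.
Stratum 1 (Women): n = 4725; a·d/n = 115·1283/4725 = 31.2265; b·c/n = 3261·66/4725 = 45.5505
Stratum 2 (Men): n = 1242; a·d/n = 9·757/1242 = 5.4855; b·c/n = 198·278/1242 = 44.3188
OR_MH = (31.2265 + 5.4855) / (45.5505 + 44.3188) = 36.7120 / 89.8693 = 0.40850

0.41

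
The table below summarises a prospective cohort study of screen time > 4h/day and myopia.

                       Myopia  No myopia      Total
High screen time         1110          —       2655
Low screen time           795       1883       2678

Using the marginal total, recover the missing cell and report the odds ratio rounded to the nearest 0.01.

The missing cell is in the exposed row: 2655 − 1110 = 1545.
So a = 1110, b = 1545, c = 795, d = 1883.
OR = (a·d)/(b·c) = (1110 × 1883) / (1545 × 795) = 2090130 / 1228275 = 1.70168

1.70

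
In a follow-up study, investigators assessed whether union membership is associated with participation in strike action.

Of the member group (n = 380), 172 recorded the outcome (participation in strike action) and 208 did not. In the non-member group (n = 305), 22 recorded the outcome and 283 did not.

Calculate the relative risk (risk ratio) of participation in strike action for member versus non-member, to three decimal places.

From the description: a = 172, b = 208, c = 22, d = 283.
Risk in exposed = 172/380 = 0.45263; risk in unexposed = 22/305 = 0.07213.
RR = 0.45263 / 0.07213 = 6.27512
The risk among the exposed is 6.28 times that among the unexposed.

6.275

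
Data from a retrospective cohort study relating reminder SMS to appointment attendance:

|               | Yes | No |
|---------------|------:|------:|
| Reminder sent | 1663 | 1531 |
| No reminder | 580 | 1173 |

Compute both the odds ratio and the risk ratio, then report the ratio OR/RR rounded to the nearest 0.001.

1.396

Cells: a = 1663, b = 1531, c = 580, d = 1173.
OR = (1663·1173)/(1531·580) = 1950699/887980 = 2.19678
Risk in exposed = 1663/3194 = 0.52066; risk in unexposed = 580/1753 = 0.33086; RR = 1.57366
OR/RR = 2.19678 / 1.57366 = 1.39597
The outcome is not rare, so the OR lies further from 1 than the RR.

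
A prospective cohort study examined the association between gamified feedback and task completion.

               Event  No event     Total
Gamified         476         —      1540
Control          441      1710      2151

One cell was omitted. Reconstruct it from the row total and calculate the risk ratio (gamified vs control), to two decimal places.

The missing cell is in the exposed row: 1540 − 476 = 1064.
So a = 476, b = 1064, c = 441, d = 1710.
RR = [a/(a+b)] / [c/(c+d)] = (476/1540) / (441/2151) = 0.30909/0.20502 = 1.50761

1.51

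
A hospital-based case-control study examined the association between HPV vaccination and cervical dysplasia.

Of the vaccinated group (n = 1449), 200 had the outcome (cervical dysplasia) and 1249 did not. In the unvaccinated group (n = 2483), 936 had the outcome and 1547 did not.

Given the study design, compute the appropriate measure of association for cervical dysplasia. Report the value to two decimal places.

0.26

From the description: a = 200, b = 1249, c = 936, d = 1547.
This is a hospital-based case-control study: participants were sampled on outcome status, so risks in the source population cannot be estimated directly — relative risk is not valid here. The odds ratio is the appropriate measure.
OR = (a·d)/(b·c) = (200 × 1547) / (1249 × 936) = 309400 / 1169064 = 0.26466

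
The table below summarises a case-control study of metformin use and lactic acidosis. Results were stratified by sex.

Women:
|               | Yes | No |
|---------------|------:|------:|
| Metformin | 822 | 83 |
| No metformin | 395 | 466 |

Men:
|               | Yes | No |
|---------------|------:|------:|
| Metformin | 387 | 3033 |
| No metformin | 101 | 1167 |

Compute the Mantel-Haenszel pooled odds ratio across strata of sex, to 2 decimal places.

3.73

OR_MH = Σ(aᵢdᵢ/nᵢ) / Σ(bᵢcᵢ/nᵢ), where nᵢ is the stratum total.
Stratum 1 (Women): n = 1766; a·d/n = 822·466/1766 = 216.9037; b·c/n = 83·395/1766 = 18.5646
Stratum 2 (Men): n = 4688; a·d/n = 387·1167/4688 = 96.3372; b·c/n = 3033·101/4688 = 65.3441
OR_MH = (216.9037 + 96.3372) / (18.5646 + 65.3441) = 313.2410 / 83.9086 = 3.73312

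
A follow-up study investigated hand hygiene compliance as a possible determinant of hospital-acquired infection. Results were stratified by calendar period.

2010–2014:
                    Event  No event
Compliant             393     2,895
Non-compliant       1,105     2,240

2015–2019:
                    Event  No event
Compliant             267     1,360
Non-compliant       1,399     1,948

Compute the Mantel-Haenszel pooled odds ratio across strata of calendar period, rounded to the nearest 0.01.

OR_MH = Σ(aᵢdᵢ/nᵢ) / Σ(bᵢcᵢ/nᵢ), where nᵢ is the stratum total.
Stratum 1 (2010–2014): n = 6633; a·d/n = 393·2240/6633 = 132.7182; b·c/n = 2895·1105/6633 = 482.2818
Stratum 2 (2015–2019): n = 4974; a·d/n = 267·1948/4974 = 104.5669; b·c/n = 1360·1399/4974 = 382.5171
OR_MH = (132.7182 + 104.5669) / (482.2818 + 382.5171) = 237.2852 / 864.7989 = 0.27438

0.27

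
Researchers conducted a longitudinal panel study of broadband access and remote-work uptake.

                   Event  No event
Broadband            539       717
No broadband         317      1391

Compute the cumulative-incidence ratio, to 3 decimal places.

2.312

Cells: a = 539, b = 717, c = 317, d = 1391.
Risk in exposed = 539/1256 = 0.42914; risk in unexposed = 317/1708 = 0.18560.
RR = 0.42914 / 0.18560 = 2.31221
The risk among the exposed is 2.31 times that among the unexposed.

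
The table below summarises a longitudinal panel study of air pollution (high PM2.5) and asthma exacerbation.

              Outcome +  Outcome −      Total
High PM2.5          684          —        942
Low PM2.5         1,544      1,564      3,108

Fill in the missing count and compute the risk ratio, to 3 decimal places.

The missing cell is in the exposed row: 942 − 684 = 258.
So a = 684, b = 258, c = 1544, d = 1564.
RR = [a/(a+b)] / [c/(c+d)] = (684/942) / (1544/3108) = 0.72611/0.49678 = 1.46163

1.462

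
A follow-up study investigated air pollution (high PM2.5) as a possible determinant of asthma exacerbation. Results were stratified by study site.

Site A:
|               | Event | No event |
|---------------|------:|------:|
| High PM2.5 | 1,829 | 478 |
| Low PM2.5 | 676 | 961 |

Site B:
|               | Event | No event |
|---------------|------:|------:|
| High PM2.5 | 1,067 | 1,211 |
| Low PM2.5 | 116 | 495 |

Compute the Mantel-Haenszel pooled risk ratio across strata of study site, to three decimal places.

2.023

RR_MH = Σ(aᵢ·n₀ᵢ/nᵢ) / Σ(cᵢ·n₁ᵢ/nᵢ), with n₁ᵢ = aᵢ+bᵢ (exposed), n₀ᵢ = cᵢ+dᵢ (unexposed), nᵢ = n₁ᵢ+n₀ᵢ.
Stratum 1 (Site A): n₁ = 2307, n₀ = 1637, n = 3944; a·n₀/n = 1829·1637/3944 = 759.1463; c·n₁/n = 676·2307/3944 = 395.4189
Stratum 2 (Site B): n₁ = 2278, n₀ = 611, n = 2889; a·n₀/n = 1067·611/2889 = 225.6618; c·n₁/n = 116·2278/2889 = 91.4669
RR_MH = (759.1463 + 225.6618) / (395.4189 + 91.4669) = 984.8081 / 486.8858 = 2.02267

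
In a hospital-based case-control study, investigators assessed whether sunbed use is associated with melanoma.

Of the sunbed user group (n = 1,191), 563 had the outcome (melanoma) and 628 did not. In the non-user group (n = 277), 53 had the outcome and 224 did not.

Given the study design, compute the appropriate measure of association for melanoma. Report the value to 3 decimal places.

From the description: a = 563, b = 628, c = 53, d = 224.
This is a hospital-based case-control study: participants were sampled on outcome status, so risks in the source population cannot be estimated directly — relative risk is not valid here. The odds ratio is the appropriate measure.
OR = (a·d)/(b·c) = (563 × 224) / (628 × 53) = 126112 / 33284 = 3.78897

3.789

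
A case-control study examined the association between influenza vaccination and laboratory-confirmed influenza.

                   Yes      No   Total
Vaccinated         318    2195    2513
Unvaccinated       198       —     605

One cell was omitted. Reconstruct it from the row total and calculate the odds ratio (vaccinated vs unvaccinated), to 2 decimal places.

The missing cell is in the unexposed row: 605 − 198 = 407.
So a = 318, b = 2195, c = 198, d = 407.
OR = (a·d)/(b·c) = (318 × 407) / (2195 × 198) = 129426 / 434610 = 0.29780

0.30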